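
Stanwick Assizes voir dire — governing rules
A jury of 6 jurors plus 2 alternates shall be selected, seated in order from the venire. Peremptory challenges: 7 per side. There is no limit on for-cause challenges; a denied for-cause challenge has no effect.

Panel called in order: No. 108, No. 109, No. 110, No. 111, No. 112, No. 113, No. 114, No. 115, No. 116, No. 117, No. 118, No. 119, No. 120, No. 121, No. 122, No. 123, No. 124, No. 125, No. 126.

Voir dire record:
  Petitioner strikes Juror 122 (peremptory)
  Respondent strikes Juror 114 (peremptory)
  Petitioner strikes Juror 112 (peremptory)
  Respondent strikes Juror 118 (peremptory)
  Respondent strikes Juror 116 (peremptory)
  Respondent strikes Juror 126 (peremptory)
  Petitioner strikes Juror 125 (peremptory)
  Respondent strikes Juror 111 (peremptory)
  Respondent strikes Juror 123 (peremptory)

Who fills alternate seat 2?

Removed: #111, #112, #114, #116, #118, #122, #123, #125, #126.
Seating in order: seats 1–6 → #108, #109, #110, #113, #115, #117; alternates → #119, #120.
So alternate 2 is #120.

120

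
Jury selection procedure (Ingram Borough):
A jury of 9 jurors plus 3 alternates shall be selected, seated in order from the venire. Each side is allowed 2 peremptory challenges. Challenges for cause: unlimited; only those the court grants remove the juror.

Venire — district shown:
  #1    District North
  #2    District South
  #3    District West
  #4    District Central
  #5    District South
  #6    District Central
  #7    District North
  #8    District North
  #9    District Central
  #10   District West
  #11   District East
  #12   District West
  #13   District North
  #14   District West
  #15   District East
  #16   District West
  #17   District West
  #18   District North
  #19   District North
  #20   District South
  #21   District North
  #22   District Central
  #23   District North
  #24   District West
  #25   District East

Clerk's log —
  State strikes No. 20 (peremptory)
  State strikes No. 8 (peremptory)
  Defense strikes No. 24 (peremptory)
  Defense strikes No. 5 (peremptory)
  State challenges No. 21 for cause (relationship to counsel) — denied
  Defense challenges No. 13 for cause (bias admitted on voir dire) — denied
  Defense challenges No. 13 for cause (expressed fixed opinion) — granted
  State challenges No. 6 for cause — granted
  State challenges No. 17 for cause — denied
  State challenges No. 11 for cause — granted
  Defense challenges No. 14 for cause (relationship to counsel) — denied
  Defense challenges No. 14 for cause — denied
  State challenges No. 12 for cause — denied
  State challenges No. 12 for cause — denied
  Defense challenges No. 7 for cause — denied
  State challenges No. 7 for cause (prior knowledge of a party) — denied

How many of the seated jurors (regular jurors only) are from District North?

Removed: #5, #6, #8, #11, #13, #20, #24.
Seated jurors 1–9: #1, #2, #3, #4, #7, #9, #10, #12, #14 (alternates #15, #16, #17 not counted).
Of those, in District North: #1, #7 → 2.

2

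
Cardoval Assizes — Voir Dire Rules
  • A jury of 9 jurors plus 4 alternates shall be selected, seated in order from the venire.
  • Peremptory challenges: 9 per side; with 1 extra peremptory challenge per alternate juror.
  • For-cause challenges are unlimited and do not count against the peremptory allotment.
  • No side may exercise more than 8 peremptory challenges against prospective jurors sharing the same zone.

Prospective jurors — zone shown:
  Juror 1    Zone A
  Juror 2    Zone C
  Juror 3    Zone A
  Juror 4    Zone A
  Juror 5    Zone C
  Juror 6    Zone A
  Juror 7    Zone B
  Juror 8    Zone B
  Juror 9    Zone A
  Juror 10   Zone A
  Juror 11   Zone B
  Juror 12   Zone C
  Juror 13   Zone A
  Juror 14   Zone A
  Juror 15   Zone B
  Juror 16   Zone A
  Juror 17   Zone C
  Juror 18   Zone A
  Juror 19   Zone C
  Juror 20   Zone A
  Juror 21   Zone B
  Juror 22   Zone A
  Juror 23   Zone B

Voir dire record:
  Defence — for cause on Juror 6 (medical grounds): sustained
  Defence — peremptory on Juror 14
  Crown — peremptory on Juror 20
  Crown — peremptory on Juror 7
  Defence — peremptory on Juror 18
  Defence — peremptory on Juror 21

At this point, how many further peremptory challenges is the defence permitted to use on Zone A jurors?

Defence peremptories so far: #14, #18, #21 — 3 of 13 used, 10 left overall.
Against Zone A: #14, #18 — 2 used; per-zone cap 8 leaves 6.
Binding limit: min(10, 6) = 6.

6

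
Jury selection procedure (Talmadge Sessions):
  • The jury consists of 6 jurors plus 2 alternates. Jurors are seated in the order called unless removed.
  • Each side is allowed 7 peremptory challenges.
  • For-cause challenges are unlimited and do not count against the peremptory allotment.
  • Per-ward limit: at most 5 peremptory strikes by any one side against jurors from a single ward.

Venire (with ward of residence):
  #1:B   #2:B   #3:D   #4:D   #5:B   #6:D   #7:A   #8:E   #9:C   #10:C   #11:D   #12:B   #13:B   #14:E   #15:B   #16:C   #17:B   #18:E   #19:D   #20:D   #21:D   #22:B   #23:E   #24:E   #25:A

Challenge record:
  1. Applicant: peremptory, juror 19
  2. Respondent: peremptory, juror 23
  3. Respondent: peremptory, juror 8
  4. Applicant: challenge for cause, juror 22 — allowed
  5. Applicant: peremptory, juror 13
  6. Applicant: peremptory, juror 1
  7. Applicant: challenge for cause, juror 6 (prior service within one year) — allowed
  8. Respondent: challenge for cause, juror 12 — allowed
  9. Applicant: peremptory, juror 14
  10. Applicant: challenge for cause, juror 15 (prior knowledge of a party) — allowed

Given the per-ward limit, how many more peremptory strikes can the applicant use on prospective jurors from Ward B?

Applicant peremptories so far: #19, #13, #1, #14 — 4 of 7 used, 3 left overall.
Against Ward B: #13, #1 — 2 used; per-ward cap 5 leaves 3.
Binding limit: min(3, 3) = 3.

3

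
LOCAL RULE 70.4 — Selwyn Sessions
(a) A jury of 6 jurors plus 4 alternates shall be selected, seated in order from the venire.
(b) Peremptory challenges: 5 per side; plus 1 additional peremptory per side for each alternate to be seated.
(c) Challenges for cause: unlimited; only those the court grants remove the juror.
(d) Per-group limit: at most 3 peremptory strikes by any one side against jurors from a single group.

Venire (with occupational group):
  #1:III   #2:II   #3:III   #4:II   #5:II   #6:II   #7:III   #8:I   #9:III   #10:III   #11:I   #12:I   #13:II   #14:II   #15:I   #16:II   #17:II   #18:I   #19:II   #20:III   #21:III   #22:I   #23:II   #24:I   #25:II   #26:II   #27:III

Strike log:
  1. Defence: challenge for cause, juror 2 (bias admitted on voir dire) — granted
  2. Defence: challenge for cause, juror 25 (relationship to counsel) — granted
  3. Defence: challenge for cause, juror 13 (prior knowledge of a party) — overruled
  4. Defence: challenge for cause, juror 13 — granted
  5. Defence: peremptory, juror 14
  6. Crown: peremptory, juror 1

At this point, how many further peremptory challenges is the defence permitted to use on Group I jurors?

Defence peremptories so far: #14 — 1 of 9 used, 8 left overall.
Against Group I: none yet — per-group cap 3 leaves 3.
Binding limit: min(8, 3) = 3.

3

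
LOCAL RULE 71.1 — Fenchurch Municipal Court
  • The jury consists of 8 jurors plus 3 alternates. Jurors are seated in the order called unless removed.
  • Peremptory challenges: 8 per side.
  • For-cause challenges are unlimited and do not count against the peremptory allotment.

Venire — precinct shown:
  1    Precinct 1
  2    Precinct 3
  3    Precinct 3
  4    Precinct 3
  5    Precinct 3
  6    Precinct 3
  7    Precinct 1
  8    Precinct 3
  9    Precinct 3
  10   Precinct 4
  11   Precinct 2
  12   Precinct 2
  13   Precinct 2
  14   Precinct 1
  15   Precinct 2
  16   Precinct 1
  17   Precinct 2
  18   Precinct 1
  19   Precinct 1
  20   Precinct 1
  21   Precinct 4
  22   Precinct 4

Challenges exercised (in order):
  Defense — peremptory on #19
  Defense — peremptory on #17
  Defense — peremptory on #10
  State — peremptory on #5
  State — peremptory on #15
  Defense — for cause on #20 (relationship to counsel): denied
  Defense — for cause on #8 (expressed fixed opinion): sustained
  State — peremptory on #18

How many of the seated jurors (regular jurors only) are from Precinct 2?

1

Removed: #5, #8, #10, #15, #17, #18, #19.
Seated jurors 1–8: #1, #2, #3, #4, #6, #7, #9, #11 (alternates #12, #13, #14 not counted).
Of those, in Precinct 2: #11 → 1.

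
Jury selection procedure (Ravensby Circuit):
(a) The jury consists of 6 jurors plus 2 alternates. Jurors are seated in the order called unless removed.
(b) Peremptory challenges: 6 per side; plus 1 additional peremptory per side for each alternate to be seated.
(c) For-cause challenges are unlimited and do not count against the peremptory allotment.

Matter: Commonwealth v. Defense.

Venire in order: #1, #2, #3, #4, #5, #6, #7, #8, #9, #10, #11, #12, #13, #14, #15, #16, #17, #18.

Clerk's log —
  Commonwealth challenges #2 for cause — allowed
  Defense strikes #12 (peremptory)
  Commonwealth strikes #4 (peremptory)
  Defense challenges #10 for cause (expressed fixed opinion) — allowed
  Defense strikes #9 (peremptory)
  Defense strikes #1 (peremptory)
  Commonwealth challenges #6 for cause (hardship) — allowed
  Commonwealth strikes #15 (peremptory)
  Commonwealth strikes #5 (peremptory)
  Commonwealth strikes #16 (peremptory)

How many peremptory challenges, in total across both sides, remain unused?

9

Commonwealth allotment: 6 base + 1 × 2 alternates = 8. Defense allotment: 6 base + 1 × 2 alternates = 8.
Commonwealth peremptories used: #4, #15, #5, #16 — 4 (for-cause on #2, #6 don't count).
Defense peremptories used: #12, #9, #1 — 3 (the for-cause on #10 doesn't count).
Remaining: (8 − 4) + (8 − 3) = 9.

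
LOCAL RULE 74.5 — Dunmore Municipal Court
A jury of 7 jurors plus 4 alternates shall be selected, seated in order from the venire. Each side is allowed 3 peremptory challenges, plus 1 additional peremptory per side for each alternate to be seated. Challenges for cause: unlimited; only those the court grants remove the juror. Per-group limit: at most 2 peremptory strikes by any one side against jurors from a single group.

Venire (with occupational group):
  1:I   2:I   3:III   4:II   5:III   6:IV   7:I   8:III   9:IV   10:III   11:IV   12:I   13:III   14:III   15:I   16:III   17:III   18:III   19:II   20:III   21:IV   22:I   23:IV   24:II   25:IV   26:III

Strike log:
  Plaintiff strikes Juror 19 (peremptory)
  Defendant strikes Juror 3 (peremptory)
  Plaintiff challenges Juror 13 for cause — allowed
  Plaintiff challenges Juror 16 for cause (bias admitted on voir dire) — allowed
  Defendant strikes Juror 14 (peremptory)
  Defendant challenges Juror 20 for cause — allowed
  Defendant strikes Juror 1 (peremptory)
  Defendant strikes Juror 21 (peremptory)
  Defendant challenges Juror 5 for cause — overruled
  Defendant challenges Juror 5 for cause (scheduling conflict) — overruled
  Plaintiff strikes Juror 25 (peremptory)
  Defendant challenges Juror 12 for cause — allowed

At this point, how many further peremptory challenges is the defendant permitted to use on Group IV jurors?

1

Defendant peremptories so far: #3, #14, #1, #21 — 4 of 7 used, 3 left overall.
Against Group IV: #21 — 1 used; per-group cap 2 leaves 1.
Binding limit: min(3, 1) = 1.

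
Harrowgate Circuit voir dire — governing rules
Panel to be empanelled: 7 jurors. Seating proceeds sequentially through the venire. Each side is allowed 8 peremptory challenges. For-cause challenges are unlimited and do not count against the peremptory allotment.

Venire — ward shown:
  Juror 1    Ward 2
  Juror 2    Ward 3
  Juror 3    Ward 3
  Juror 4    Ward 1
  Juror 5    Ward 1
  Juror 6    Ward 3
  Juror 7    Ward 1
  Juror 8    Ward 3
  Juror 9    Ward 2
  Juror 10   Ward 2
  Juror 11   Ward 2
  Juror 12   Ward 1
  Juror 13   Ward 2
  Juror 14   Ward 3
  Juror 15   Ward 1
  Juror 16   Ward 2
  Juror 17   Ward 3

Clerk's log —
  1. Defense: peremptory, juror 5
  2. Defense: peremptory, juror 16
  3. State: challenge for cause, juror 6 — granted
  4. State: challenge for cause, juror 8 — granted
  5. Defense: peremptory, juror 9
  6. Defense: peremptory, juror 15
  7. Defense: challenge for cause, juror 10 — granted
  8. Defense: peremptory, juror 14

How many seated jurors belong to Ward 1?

3

Removed: #5, #6, #8, #9, #10, #14, #15, #16.
Seated jurors 1–7: #1, #2, #3, #4, #7, #11, #12.
Of those, in Ward 1: #4, #7, #12 → 3.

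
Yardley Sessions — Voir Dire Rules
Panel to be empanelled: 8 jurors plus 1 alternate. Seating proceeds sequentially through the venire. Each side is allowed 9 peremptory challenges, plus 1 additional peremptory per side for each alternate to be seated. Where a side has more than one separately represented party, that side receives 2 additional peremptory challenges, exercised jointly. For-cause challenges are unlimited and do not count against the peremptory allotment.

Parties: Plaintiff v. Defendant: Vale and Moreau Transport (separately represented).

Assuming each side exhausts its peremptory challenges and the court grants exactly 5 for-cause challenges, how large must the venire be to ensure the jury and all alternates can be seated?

36

Seats to fill: 8 + 1 alternates = 9.
Peremptories — Plaintiff: 9 + 1×1 = 10; Defendant: 9 + 1×1 + 2 = 12; total 22.
For-cause removals: 5.
Minimum venire: 9 + 22 + 5 = 36.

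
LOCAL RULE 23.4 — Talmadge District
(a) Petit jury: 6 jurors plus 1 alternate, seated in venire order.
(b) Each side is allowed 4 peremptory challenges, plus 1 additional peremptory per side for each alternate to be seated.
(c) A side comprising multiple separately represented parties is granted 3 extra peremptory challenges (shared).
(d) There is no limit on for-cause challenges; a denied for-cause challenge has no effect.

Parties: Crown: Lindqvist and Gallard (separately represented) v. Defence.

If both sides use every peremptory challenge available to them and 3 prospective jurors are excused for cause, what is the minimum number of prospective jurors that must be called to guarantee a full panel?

Seats to fill: 6 + 1 alternates = 7.
Peremptories — Crown: 4 + 1×1 + 3 = 8; Defence: 4 + 1×1 = 5; total 13.
For-cause removals: 3.
Minimum venire: 7 + 13 + 3 = 23.

23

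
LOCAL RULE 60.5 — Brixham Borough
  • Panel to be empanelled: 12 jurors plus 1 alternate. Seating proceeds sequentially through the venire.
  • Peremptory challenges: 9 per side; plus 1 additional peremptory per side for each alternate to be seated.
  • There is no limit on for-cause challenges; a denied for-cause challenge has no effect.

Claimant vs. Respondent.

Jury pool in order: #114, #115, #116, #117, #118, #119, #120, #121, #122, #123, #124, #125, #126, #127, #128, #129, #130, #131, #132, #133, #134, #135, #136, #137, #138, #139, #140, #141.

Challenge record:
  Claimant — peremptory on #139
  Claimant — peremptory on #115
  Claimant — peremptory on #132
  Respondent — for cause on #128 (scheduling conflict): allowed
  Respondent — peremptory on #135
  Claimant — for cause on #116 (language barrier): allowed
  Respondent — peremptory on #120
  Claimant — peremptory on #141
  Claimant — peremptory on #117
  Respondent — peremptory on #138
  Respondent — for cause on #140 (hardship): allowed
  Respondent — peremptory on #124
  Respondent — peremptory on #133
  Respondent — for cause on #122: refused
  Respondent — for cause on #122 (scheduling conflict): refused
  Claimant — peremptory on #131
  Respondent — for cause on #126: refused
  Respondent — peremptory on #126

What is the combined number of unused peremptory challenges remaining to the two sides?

Claimant allotment: 9 base + 1 × 1 alternate = 10. Respondent allotment: 9 base + 1 × 1 alternate = 10.
Claimant peremptories used: #139, #115, #132, #141, #117, #131 — 6 (the for-cause on #116 doesn't count).
Respondent peremptories used: #135, #120, #138, #124, #133, #126 — 6 (for-cause on #128, #140, #122, #122, #126 don't count).
Remaining: (10 − 6) + (10 − 6) = 8.

8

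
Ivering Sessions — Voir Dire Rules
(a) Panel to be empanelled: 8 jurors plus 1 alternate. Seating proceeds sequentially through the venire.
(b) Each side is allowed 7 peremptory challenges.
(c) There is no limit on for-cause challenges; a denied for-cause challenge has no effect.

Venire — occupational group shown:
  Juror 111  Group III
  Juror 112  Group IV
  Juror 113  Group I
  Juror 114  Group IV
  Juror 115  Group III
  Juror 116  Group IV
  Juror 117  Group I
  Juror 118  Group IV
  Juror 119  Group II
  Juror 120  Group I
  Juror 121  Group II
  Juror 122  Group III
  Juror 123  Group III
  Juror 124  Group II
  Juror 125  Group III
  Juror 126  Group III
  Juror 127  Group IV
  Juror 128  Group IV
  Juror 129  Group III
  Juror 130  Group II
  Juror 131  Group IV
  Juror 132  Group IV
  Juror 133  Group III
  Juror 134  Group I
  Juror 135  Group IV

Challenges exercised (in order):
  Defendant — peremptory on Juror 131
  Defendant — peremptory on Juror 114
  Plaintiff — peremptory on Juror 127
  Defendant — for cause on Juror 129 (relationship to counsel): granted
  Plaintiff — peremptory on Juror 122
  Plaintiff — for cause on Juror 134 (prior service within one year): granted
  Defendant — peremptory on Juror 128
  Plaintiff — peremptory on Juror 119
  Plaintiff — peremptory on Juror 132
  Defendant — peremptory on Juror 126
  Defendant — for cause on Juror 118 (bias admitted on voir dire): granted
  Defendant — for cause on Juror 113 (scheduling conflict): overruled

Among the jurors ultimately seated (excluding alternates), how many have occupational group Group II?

1

Removed: #114, #118, #119, #122, #126, #127, #128, #129, #131, #132, #134.
Seated jurors 1–8: #111, #112, #113, #115, #116, #117, #120, #121 (alternates #123 not counted).
Of those, in Group II: #121 → 1.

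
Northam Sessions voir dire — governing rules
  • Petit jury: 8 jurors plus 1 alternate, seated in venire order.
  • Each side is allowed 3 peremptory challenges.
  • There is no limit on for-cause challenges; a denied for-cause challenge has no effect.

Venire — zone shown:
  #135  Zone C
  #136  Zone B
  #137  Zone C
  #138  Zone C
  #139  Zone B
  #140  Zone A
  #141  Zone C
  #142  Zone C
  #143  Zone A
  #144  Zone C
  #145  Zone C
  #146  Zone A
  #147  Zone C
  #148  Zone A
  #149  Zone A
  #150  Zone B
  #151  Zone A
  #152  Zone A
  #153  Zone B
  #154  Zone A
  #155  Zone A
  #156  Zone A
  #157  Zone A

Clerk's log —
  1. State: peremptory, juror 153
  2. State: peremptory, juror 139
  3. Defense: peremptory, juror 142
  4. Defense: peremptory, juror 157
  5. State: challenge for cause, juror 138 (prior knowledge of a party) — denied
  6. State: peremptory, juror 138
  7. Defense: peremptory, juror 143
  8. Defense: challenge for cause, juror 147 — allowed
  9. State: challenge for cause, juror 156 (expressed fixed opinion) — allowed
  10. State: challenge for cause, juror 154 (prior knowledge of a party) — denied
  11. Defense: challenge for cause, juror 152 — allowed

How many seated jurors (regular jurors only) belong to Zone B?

1

Removed: #138, #139, #142, #143, #147, #152, #153, #156, #157.
Seated jurors 1–8: #135, #136, #137, #140, #141, #144, #145, #146 (alternates #148 not counted).
Of those, in Zone B: #136 → 1.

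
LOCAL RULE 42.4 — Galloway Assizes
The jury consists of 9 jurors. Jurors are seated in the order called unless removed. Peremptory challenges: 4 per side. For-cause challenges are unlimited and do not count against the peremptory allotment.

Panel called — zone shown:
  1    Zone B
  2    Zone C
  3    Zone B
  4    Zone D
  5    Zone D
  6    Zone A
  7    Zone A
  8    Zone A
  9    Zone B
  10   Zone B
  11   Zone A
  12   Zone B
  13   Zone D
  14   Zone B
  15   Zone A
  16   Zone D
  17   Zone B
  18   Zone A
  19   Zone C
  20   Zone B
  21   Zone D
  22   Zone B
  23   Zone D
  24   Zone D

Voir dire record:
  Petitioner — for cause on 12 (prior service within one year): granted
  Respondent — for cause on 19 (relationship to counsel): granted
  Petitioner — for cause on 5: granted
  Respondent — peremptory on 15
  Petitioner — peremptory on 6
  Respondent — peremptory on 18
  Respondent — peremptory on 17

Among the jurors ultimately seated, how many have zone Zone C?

Removed: #5, #6, #12, #15, #17, #18, #19.
Seated jurors 1–9: #1, #2, #3, #4, #7, #8, #9, #10, #11.
Of those, in Zone C: #2 → 1.

1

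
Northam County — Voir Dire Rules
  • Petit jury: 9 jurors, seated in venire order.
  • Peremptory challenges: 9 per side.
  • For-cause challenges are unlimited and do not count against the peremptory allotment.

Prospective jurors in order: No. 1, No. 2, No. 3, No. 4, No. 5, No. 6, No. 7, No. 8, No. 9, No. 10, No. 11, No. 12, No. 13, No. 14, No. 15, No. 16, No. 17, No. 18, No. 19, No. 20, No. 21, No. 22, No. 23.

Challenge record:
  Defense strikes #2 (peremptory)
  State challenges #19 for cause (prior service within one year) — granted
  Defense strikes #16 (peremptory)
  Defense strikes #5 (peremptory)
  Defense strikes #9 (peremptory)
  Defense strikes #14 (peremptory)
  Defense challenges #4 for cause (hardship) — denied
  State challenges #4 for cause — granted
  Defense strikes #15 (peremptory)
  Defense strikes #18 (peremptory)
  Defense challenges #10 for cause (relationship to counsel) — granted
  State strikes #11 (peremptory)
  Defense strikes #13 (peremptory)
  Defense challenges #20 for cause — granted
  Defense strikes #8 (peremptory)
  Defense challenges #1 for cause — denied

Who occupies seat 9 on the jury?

23

Removed: #2, #4, #5, #8, #9, #10, #11, #13, #14, #15, #16, #18, #19, #20. (#1 stays — for-cause denied.)
Filling seats in venire order through position 9: #1, #3, #6, #7, #12, #17, #21, #22, #23.
So seat 9 is #23.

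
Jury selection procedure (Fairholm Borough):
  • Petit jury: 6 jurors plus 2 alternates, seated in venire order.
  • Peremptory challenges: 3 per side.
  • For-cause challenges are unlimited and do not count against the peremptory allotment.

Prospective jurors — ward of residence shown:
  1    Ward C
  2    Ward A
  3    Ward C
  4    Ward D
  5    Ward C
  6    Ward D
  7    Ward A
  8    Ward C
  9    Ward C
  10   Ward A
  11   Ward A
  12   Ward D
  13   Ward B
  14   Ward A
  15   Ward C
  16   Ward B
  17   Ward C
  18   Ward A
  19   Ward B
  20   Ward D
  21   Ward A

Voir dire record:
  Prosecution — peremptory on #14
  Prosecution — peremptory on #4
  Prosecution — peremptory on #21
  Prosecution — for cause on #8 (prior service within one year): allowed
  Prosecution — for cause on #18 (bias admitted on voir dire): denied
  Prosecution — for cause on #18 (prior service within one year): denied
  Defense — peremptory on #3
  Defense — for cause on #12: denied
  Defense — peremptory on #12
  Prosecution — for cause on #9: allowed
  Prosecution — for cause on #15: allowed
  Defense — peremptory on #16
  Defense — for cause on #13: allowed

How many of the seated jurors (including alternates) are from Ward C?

3

Removed: #3, #4, #8, #9, #12, #13, #14, #15, #16, #21.
Seated (8 incl. alternates): #1, #2, #5, #6, #7, #10, #11, #17.
Of those, in Ward C: #1, #5, #17 → 3.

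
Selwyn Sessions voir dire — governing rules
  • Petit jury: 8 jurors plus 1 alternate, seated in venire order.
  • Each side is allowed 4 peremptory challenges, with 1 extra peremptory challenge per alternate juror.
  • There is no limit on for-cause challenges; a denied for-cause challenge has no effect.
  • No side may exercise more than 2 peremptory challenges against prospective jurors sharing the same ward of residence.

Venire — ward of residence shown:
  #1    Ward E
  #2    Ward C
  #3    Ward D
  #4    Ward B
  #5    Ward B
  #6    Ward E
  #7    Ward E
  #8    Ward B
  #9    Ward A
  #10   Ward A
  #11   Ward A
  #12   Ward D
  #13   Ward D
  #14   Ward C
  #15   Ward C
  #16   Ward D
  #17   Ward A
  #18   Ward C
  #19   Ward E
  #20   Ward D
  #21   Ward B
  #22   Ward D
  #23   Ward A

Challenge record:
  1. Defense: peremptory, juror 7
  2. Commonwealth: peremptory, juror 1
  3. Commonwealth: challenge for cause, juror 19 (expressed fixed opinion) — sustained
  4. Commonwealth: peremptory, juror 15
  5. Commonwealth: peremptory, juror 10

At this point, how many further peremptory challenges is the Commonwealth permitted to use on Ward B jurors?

Commonwealth peremptories so far: #1, #15, #10 — 3 of 5 used, 2 left overall.
Against Ward B: none yet — per-ward cap 2 leaves 2.
Binding limit: min(2, 2) = 2.

2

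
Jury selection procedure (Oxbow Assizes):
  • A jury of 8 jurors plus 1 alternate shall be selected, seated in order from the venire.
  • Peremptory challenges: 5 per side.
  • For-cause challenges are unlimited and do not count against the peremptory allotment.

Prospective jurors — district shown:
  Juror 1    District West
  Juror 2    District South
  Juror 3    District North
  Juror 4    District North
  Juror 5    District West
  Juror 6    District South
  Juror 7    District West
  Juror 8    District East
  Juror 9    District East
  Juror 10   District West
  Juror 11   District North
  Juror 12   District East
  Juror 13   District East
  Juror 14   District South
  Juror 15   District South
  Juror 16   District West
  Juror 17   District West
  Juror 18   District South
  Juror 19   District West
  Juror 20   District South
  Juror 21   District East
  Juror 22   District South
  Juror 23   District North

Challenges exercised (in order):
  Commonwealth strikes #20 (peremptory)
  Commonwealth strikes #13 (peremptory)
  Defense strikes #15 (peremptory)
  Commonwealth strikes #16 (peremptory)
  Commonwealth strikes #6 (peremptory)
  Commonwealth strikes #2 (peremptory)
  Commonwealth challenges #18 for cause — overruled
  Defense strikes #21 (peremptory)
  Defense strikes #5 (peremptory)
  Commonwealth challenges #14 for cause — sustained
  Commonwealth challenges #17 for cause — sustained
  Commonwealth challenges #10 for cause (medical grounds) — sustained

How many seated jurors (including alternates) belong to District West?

2

Removed: #2, #5, #6, #10, #13, #14, #15, #16, #17, #20, #21.
Seated (9 incl. alternates): #1, #3, #4, #7, #8, #9, #11, #12, #18.
Of those, in District West: #1, #7 → 2.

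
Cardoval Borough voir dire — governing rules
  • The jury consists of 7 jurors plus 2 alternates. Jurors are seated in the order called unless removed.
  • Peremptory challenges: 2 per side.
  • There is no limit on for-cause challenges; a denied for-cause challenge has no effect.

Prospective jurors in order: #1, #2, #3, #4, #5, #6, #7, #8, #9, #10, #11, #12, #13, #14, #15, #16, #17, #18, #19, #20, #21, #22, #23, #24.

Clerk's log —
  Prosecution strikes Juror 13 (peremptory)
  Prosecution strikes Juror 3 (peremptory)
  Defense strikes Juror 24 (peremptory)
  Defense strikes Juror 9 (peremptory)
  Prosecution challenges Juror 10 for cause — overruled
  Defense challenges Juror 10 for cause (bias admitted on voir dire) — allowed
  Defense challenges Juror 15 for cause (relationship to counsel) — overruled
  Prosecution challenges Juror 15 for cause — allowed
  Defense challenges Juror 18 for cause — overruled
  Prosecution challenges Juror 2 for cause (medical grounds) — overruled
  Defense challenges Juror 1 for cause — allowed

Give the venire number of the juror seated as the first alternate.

12

Removed: #1, #3, #9, #10, #13, #15, #24. (#2, #18 stay — for-cause denied.)
Filling seats in venire order through position 8: #2, #4, #5, #6, #7, #8, #11, #12.
So alternate 1 is #12.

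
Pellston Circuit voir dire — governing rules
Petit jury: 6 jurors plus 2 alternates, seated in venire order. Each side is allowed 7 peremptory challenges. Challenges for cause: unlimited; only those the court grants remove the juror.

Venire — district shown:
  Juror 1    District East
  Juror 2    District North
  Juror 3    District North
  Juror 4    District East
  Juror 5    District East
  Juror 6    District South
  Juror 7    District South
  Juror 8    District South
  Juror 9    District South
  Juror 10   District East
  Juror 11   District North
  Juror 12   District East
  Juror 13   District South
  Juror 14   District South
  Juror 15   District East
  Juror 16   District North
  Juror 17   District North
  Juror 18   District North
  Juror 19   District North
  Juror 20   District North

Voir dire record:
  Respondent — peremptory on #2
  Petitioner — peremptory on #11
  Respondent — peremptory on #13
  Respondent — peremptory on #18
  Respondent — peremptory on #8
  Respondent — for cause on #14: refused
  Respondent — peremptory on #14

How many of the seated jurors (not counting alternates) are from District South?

2

Removed: #2, #8, #11, #13, #14, #18.
Seated jurors 1–6: #1, #3, #4, #5, #6, #7 (alternates #9, #10 not counted).
Of those, in District South: #6, #7 → 2.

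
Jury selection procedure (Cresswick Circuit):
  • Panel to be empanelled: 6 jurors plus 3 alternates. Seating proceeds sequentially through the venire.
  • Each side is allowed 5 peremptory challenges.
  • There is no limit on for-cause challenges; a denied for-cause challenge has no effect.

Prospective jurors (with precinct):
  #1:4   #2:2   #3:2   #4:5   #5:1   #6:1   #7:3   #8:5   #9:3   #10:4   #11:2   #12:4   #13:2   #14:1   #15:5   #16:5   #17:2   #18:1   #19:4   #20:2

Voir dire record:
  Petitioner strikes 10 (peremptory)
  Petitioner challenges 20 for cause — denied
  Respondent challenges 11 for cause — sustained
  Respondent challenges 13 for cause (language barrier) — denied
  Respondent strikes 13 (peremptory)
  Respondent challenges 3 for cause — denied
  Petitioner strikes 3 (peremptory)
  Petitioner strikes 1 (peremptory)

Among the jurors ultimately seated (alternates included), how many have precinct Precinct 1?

3

Removed: #1, #3, #10, #11, #13.
Seated (9 incl. alternates): #2, #4, #5, #6, #7, #8, #9, #12, #14.
Of those, in Precinct 1: #5, #6, #14 → 3.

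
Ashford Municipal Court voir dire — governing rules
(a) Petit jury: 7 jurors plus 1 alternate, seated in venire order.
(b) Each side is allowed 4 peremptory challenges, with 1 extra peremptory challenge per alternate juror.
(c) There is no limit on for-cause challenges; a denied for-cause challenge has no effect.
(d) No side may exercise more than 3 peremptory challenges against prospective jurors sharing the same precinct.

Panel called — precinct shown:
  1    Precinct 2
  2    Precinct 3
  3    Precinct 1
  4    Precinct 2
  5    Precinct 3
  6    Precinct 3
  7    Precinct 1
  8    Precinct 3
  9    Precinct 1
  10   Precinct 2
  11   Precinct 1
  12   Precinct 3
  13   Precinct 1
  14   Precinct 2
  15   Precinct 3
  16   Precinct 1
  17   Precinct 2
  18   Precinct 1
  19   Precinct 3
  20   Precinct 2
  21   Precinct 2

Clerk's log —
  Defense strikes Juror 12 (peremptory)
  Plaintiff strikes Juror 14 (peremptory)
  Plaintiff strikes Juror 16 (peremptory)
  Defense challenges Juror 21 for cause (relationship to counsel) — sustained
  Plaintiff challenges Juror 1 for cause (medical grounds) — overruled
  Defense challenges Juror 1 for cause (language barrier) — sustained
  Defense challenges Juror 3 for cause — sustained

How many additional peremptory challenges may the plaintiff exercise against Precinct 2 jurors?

Plaintiff peremptories so far: #14, #16 — 2 of 5 used, 3 left overall.
Against Precinct 2: #14 — 1 used; per-precinct cap 3 leaves 2.
Binding limit: min(3, 2) = 2.

2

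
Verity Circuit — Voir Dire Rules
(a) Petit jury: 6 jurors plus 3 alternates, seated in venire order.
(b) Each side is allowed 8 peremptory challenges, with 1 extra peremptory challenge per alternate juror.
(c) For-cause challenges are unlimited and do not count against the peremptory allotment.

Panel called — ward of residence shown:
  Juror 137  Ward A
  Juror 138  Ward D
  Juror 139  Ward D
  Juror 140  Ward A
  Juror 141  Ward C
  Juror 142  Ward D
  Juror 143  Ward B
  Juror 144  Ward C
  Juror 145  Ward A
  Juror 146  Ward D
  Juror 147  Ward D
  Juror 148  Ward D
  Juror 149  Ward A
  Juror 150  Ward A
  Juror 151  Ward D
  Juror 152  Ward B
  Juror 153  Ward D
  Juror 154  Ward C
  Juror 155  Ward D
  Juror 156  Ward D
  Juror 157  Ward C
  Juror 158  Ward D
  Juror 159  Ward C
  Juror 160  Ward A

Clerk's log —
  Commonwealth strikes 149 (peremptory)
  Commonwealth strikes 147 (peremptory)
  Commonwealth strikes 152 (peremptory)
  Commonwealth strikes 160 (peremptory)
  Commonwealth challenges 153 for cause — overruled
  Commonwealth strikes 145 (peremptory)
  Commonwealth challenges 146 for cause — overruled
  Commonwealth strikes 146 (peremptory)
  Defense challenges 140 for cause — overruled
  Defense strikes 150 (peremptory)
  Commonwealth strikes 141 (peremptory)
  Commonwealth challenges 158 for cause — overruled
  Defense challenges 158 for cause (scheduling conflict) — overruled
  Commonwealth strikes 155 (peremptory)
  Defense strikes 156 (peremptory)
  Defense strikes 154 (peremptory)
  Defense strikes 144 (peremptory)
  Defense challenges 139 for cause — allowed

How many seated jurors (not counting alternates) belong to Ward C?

Removed: #139, #141, #144, #145, #146, #147, #149, #150, #152, #154, #155, #156, #160.
Seated jurors 1–6: #137, #138, #140, #142, #143, #148 (alternates #151, #153, #157 not counted).
None of those are in Ward C → 0.

0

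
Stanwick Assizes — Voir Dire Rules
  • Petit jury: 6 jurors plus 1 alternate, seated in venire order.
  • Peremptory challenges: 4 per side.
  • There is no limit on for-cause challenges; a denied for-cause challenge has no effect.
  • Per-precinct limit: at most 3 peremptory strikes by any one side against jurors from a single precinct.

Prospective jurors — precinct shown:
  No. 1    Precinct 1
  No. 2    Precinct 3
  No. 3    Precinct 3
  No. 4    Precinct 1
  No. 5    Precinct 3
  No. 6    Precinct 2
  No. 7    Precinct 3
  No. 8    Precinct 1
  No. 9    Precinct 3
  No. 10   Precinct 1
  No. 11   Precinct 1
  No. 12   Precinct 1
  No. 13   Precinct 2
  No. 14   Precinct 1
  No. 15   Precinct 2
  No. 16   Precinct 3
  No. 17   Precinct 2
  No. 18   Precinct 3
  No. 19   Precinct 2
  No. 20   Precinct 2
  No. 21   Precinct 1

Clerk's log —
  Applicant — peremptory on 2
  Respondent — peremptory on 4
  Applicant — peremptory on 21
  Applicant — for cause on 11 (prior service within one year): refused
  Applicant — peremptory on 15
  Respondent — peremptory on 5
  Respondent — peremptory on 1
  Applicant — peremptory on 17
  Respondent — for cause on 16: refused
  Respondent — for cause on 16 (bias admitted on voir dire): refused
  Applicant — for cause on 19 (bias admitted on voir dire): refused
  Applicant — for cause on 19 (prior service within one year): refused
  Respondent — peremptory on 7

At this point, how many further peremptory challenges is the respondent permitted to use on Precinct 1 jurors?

Respondent peremptories so far: #4, #5, #1, #7 — 4 of 4 used, 0 left overall.
Against Precinct 1: #4, #1 — 2 used; per-precinct cap 3 leaves 1.
Binding limit: min(0, 1) = 0.

0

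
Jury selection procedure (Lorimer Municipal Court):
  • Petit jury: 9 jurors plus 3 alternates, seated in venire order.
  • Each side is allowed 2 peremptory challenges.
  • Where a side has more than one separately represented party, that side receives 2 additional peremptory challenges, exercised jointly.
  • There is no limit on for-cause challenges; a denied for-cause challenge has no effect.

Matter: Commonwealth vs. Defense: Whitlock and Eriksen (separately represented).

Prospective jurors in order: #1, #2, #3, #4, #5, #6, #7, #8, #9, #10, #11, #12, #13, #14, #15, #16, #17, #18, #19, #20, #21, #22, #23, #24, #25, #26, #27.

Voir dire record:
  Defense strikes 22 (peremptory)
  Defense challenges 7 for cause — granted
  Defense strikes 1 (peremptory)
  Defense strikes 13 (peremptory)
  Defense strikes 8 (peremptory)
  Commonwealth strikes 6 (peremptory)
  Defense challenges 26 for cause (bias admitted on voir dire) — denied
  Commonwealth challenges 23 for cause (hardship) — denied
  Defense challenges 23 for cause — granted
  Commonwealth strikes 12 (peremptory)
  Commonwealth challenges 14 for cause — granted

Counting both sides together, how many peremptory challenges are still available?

Commonwealth allotment: 2. Defense allotment: 2 base + 2 multi-party = 4.
Commonwealth peremptories used: #6, #12 — 2 (for-cause on #23, #14 don't count).
Defense peremptories used: #22, #1, #13, #8 — 4 (for-cause on #7, #26, #23 don't count).
Remaining: (2 − 2) + (4 − 4) = 0.

0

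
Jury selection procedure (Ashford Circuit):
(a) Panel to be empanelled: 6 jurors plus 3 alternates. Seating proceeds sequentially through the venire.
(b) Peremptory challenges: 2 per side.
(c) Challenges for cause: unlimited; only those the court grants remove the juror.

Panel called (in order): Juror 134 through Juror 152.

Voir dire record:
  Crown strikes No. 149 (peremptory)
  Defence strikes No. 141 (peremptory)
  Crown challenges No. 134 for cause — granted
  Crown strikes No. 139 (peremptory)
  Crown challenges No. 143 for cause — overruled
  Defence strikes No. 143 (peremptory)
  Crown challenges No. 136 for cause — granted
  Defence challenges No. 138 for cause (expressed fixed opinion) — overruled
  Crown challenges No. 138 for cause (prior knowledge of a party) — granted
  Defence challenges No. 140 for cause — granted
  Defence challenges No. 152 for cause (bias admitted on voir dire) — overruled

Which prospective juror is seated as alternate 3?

Removed: #134, #136, #138, #139, #140, #141, #143, #149. (#152 stays — for-cause denied.)
Seating in order: seats 1–6 → #135, #137, #142, #144, #145, #146; alternates → #147, #148, #150.
So alternate 3 is #150.

150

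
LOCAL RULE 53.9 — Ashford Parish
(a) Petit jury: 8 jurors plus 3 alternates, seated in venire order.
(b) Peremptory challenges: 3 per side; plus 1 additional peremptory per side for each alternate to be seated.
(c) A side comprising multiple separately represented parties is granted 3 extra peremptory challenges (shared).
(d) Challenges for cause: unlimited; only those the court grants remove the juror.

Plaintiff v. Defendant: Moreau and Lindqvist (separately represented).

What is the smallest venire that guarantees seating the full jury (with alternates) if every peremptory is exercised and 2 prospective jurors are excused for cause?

28

Seats to fill: 8 + 3 alternates = 11.
Peremptories — Plaintiff: 3 + 1×3 = 6; Defendant: 3 + 1×3 + 3 = 9; total 15.
For-cause removals: 2.
Minimum venire: 11 + 15 + 2 = 28.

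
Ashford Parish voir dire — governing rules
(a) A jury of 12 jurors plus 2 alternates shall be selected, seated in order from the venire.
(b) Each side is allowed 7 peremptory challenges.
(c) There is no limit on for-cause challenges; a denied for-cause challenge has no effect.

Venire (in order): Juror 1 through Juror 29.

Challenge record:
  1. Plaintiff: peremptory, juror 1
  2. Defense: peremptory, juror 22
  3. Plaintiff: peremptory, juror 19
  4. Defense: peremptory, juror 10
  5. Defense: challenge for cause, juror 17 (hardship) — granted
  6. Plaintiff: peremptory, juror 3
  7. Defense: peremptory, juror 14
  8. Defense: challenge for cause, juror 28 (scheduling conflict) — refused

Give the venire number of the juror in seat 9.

12

Removed: #1, #3, #10, #14, #17, #19, #22. (#28 stays — for-cause denied.)
Seating in order: seats 1–12 → #2, #4, #5, #6, #7, #8, #9, #11, #12, #13, #15, #16; alternates → #18, #20.
So seat 9 is #12.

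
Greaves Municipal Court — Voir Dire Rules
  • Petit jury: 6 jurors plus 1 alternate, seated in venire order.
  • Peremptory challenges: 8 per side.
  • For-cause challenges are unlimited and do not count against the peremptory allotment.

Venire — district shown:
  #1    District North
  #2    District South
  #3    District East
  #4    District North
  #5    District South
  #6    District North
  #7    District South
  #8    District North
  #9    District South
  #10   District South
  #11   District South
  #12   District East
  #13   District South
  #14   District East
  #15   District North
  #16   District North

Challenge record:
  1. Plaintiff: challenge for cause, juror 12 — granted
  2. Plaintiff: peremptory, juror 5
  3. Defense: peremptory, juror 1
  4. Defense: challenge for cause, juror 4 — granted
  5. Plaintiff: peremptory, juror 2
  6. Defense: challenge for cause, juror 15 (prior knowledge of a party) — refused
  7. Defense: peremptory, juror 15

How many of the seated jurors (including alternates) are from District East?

Removed: #1, #2, #4, #5, #12, #15.
Seated (7 incl. alternates): #3, #6, #7, #8, #9, #10, #11.
Of those, in District East: #3 → 1.

1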